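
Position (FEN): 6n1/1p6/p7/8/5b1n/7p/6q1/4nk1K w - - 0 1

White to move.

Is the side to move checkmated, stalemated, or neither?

checkmate

White to move; white king on h1.
In check: yes, from the black queen on g2.
King squares — g1: attacked by Kf1; g2: attacked by Ne1; h2: attacked by Qg2.
Legal moves for White: none.
In check with no legal moves → checkmate.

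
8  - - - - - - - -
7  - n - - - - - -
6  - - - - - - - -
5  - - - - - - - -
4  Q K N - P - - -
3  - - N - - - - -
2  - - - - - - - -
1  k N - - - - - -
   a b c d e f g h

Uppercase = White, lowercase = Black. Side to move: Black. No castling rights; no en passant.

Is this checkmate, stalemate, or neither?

checkmate

Black to move; black king on a1.
In check: yes, from the white queen on a4.
King squares — b1: attacked by Nc3; a2: attacked by Nc3; b2: attacked by Nc4.
Legal moves for Black: none.
In check with no legal moves → checkmate.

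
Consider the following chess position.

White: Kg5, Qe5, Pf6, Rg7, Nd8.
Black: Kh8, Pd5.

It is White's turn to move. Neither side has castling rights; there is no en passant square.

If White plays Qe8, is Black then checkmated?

After Qe8: black king on h8; in check: yes, from the white queen on e8.
King squares — g7: attacked by Pf6; h7: attacked by Rg7; g8: attacked by Rg7.
Black has no legal moves → checkmate.

yes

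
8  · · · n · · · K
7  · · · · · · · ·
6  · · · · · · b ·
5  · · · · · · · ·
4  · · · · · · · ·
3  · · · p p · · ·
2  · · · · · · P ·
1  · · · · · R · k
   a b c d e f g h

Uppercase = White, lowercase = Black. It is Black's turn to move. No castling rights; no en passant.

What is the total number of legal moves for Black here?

2

Black to move; king on h1.
In check: yes, from the white rook on f1.
Legal moves: Kh2, Kxg2.
Count: 2.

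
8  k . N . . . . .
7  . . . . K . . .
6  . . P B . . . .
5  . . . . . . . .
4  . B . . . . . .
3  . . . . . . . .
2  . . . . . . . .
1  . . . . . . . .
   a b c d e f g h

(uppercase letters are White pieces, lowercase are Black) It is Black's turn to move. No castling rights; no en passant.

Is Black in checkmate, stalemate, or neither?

stalemate

Black to move; black king on a8.
In check: no.
King squares — a7: attacked by Nc8; b7: attacked by Pc6; b8: attacked by Bd6.
Legal moves for Black: none.
Not in check and no legal moves → stalemate.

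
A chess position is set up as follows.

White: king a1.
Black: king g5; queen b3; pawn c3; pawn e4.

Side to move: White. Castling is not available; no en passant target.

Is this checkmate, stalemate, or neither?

White to move; white king on a1.
In check: no.
King squares — b1: attacked by Qb3; a2: attacked by Qb3; b2: attacked by Qb3.
Legal moves for White: none.
Not in check and no legal moves → stalemate.

stalemate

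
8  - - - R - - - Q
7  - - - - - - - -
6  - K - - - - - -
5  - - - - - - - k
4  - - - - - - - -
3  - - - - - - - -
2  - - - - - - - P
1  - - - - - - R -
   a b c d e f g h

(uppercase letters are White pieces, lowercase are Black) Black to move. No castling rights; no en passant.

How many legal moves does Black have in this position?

Black to move; king on h5.
In check: yes, from the white queen on h8.
Legal moves: none.
Count: 0.

0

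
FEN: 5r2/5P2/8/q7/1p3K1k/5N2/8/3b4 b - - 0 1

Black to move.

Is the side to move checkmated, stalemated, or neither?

neither

Black to move; black king on h4.
In check: yes, from the white knight on f3.
King squares — g3: attacked by Kf4; h3: available; g4: attacked by Kf4; g5: attacked by Nf3; h5: available.
Legal moves for Black: Kh5, Kh3, Bxf3.
Black is in check but has 3 legal moves → neither.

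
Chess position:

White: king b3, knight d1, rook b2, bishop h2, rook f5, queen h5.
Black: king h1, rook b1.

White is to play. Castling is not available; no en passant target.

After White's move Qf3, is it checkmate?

After Qf3: black king on h1; in check: yes, from the white queen on f3.
King squares — g1: attacked by Bh2; g2: attacked by Rb2; h2: attacked by Rb2.
Black has no legal moves → checkmate.

yes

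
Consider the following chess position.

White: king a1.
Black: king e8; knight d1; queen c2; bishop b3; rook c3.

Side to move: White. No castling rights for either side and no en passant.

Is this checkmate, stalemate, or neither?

stalemate

White to move; white king on a1.
In check: no.
King squares — b1: attacked by Qc2; a2: attacked by Qc2; b2: attacked by Nd1.
Legal moves for White: none.
Not in check and no legal moves → stalemate.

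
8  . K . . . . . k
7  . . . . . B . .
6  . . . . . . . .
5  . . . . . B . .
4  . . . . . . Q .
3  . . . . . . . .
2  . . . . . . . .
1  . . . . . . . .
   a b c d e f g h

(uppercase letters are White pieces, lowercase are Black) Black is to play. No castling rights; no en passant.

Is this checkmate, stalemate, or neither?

stalemate

Black to move; black king on h8.
In check: no.
King squares — g7: attacked by Qg4; h7: attacked by Bf5; g8: attacked by Qg4.
Legal moves for Black: none.
Not in check and no legal moves → stalemate.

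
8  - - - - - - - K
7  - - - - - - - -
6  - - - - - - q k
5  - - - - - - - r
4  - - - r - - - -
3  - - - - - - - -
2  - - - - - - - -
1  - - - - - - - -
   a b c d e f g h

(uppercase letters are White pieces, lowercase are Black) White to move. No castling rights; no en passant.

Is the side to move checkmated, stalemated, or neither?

stalemate

White to move; white king on h8.
In check: no.
King squares — g7: attacked by Qg6; h7: attacked by Qg6; g8: attacked by Qg6.
Legal moves for White: none.
Not in check and no legal moves → stalemate.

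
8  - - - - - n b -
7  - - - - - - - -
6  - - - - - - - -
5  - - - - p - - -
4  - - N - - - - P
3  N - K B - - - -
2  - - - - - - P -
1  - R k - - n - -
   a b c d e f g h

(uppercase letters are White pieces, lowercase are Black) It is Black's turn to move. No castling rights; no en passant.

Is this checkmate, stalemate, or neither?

checkmate

Black to move; black king on c1.
In check: yes, from the white rook on b1.
King squares — b1: attacked by Na3; d1: attacked by Rb1; b2: attacked by Rb1; c2: attacked by Na3; d2: attacked by Kc3.
Legal moves for Black: none.
In check with no legal moves → checkmate.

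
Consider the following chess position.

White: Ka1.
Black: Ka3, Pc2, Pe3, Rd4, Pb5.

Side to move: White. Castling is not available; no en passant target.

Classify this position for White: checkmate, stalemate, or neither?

stalemate

White to move; white king on a1.
In check: no.
King squares — b1: attacked by Pc2; a2: attacked by Ka3; b2: attacked by Ka3.
Legal moves for White: none.
Not in check and no legal moves → stalemate.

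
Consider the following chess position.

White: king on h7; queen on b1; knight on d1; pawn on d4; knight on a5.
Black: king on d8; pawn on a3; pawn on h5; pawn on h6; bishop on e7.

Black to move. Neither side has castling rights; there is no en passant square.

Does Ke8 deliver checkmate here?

After Ke8: white king on h7; in check: no.
White is not in check, so this cannot be checkmate.

no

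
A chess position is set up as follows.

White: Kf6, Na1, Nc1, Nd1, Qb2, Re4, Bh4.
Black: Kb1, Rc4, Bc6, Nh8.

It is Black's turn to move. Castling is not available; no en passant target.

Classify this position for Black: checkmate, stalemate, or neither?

Black to move; black king on b1.
In check: yes, from the white queen on b2.
King squares — a1: attacked by Qb2; c1: attacked by Qb2; a2: attacked by Nc1; b2: attacked by Nd1; c2: attacked by Na1.
Legal moves for Black: none.
In check with no legal moves → checkmate.

checkmate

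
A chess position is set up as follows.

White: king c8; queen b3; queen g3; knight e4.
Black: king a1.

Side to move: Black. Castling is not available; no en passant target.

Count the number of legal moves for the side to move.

0

Black to move; king on a1.
In check: no.
Legal moves: none.
Count: 0.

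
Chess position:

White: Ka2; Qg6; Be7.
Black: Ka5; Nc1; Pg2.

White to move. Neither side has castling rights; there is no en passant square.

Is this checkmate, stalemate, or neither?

neither

White to move; white king on a2.
In check: yes, from the black knight on c1.
Legal moves for White: Ka3, Kb2, Kb1, Ka1.
White is in check but has 4 legal moves → neither.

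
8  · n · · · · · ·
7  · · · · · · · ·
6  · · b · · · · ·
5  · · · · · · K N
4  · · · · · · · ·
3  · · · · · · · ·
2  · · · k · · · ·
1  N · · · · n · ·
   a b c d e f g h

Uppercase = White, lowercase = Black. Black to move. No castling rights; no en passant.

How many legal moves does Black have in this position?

Black to move; king on d2.
In check: no.
Legal moves: Nd7, Na6, Be8, Ba8, Bd7, Bb7, Bd5, Bb5, Be4, Ba4, Bf3, Bg2, Bh1, Ke3, Kd3, Kc3, Ke2, Ke1, Kd1, Kc1, Ng3, Ne3, Nh2.
Count: 23.

23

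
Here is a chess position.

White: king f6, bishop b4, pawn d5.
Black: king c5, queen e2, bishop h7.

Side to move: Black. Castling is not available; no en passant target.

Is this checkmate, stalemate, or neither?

neither

Black to move; black king on c5.
In check: yes, from the white bishop on b4.
Legal moves for Black: Kb6, Kxd5, Kb5, Kd4, Kc4, Kxb4.
Black is in check but has 6 legal moves → neither.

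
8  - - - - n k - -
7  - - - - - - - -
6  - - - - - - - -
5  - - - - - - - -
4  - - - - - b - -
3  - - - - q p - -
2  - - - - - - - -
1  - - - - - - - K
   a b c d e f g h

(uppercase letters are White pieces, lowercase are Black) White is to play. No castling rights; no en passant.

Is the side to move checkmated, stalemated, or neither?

stalemate

White to move; white king on h1.
In check: no.
King squares — g1: attacked by Qe3; g2: attacked by Pf3; h2: attacked by Bf4.
Legal moves for White: none.
Not in check and no legal moves → stalemate.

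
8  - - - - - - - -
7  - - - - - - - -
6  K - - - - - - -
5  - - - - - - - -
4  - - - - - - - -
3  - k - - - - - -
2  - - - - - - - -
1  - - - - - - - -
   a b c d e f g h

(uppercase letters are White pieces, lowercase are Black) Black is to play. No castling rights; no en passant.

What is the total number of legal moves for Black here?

8

Black to move; king on b3.
In check: no.
Legal moves: Kc4, Kb4, Ka4, Kc3, Ka3, Kc2, Kb2, Ka2.
Count: 8.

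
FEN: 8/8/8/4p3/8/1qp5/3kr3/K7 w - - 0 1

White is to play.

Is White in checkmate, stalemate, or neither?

stalemate

White to move; white king on a1.
In check: no.
King squares — b1: attacked by Qb3; a2: attacked by Qb3; b2: attacked by Qb3.
Legal moves for White: none.
Not in check and no legal moves → stalemate.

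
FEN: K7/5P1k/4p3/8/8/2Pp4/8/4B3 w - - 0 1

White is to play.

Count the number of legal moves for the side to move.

12

White to move; king on a8.
In check: no.
Legal moves: Kb8, Kb7, Ka7, Bh4, Bg3, Bf2, Bd2, f8=Q, f8=R, f8=B, f8=N+, c4.
Count: 12.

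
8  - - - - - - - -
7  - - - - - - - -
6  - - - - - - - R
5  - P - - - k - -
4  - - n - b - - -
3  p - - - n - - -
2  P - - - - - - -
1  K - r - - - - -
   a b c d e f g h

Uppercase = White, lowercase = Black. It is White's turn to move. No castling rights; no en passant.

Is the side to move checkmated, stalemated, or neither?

White to move; white king on a1.
In check: yes, from the black rook on c1.
King squares — b1: attacked by Rc1; a2: own pawn; b2: attacked by Pa3.
Legal moves for White: none.
In check with no legal moves → checkmate.

checkmate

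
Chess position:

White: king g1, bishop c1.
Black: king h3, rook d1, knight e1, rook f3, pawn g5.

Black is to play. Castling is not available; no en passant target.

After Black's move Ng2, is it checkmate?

yes

After Ng2: white king on g1; in check: yes, from the black rook on d1.
King squares — f1: attacked by Rd1; h1: attacked by Rd1; f2: attacked by Rf3; g2: attacked by Kh3; h2: attacked by Kh3.
White has no legal moves → checkmate.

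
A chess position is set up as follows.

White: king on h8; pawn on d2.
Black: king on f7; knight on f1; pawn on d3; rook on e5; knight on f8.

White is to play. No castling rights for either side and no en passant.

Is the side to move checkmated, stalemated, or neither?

stalemate

White to move; white king on h8.
In check: no.
King squares — g7: attacked by Kf7; h7: attacked by Nf8; g8: attacked by Kf7.
Legal moves for White: none.
Not in check and no legal moves → stalemate.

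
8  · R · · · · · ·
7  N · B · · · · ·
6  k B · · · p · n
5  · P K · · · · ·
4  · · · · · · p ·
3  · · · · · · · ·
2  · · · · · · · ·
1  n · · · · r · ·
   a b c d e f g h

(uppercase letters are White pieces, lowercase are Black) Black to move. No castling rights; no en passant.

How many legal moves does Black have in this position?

Black to move; king on a6.
In check: yes, from the white pawn on b5.
Legal moves: none.
Count: 0.

0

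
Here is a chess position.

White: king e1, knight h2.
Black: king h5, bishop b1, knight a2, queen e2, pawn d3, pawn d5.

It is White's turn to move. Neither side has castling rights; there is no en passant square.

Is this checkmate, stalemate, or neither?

checkmate

White to move; white king on e1.
In check: yes, from the black queen on e2.
King squares — d1: attacked by Qe2; f1: attacked by Qe2; d2: attacked by Qe2; e2: attacked by Pd3; f2: attacked by Qe2.
Legal moves for White: none.
In check with no legal moves → checkmate.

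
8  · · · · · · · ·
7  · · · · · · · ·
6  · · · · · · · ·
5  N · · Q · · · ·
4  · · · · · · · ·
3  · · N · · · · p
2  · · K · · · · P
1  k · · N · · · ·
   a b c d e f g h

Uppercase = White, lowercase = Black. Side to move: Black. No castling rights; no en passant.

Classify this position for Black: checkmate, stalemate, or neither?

Black to move; black king on a1.
In check: no.
King squares — b1: attacked by Kc2; a2: attacked by Nc3; b2: attacked by Nd1.
Legal moves for Black: none.
Not in check and no legal moves → stalemate.

stalemate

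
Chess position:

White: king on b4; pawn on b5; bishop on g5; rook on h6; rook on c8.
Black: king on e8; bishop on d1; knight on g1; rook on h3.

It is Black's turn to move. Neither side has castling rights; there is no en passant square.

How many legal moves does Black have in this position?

Black to move; king on e8.
In check: yes, from the white rook on c8.
Legal moves: Kf7, Kd7.
Count: 2.

2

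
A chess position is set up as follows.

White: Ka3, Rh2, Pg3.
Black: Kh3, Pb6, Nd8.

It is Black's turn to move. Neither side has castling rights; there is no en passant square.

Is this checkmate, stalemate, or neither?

neither

Black to move; black king on h3.
In check: yes, from the white rook on h2.
Legal moves for Black: Kg4, Kxg3, Kxh2.
Black is in check but has 3 legal moves → neither.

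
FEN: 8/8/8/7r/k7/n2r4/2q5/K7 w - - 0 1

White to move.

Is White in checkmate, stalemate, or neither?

White to move; white king on a1.
In check: no.
King squares — b1: attacked by Qc2; a2: attacked by Qc2; b2: attacked by Qc2.
Legal moves for White: none.
Not in check and no legal moves → stalemate.

stalemate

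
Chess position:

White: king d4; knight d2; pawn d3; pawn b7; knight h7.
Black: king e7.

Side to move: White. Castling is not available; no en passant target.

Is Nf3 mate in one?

no

After Nf3: black king on e7; in check: no.
Black is not in check, so this cannot be checkmate.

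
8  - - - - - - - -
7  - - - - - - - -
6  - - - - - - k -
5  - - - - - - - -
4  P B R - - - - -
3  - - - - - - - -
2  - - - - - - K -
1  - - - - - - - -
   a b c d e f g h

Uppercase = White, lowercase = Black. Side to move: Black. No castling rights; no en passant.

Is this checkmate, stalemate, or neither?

neither

Black to move; black king on g6.
In check: no.
Legal moves for Black: Kh7, Kg7, Kf7, Kh6, Kf6, Kh5, Kg5, Kf5.
Black has 8 legal moves and is not in check → neither.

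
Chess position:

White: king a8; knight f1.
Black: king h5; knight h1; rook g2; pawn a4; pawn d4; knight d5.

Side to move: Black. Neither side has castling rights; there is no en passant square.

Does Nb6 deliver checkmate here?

no

After Nb6: white king on a8; in check: yes, from the black knight on b6.
White has 3 legal replies: Kb8, Kb7, Ka7.
In check but a legal move exists → not checkmate.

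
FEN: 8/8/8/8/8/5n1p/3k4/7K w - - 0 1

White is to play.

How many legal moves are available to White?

0

White to move; king on h1.
In check: no.
Legal moves: none.
Count: 0.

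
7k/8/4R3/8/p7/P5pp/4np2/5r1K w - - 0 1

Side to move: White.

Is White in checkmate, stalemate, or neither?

checkmate

White to move; white king on h1.
In check: yes, from the black rook on f1.
King squares — g1: attacked by Rf1; g2: attacked by Ph3; h2: attacked by Pg3.
Legal moves for White: none.
In check with no legal moves → checkmate.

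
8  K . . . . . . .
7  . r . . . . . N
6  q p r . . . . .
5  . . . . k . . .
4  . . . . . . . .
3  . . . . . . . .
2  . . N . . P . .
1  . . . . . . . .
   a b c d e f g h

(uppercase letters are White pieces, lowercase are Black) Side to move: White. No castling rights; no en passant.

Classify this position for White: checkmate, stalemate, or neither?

checkmate

White to move; white king on a8.
In check: yes, from the black queen on a6.
King squares — a7: attacked by Qa6; b7: attacked by Qa6; b8: attacked by Rb7.
Legal moves for White: none.
In check with no legal moves → checkmate.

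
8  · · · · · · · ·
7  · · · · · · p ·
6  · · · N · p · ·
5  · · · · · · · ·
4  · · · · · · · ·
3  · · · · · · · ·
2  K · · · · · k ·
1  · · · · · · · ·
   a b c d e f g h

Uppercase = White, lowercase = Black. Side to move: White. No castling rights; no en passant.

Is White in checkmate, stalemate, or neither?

White to move; white king on a2.
In check: no.
Legal moves for White: Ne8, Nc8, Nf7, Nb7, Nf5, Nb5, Ne4, Nc4, Kb3, Ka3, Kb2, Kb1, Ka1.
White has 13 legal moves and is not in check → neither.

neither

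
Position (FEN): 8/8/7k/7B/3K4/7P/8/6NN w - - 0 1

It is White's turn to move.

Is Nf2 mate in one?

no

After Nf2: black king on h6; in check: no.
Black is not in check, so this cannot be checkmate.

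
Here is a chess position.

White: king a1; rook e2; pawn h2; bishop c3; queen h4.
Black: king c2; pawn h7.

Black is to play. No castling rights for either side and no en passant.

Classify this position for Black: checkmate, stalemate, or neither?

Black to move; black king on c2.
In check: yes, from the white rook on e2.
King squares — b1: attacked by Ka1; c1: available; d1: available; b2: attacked by Ka1; d2: attacked by Re2; b3: available; c3: available; d3: available.
Legal moves for Black: Kd3, Kxc3, Kb3, Kd1, Kc1.
Black is in check but has 5 legal moves → neither.

neither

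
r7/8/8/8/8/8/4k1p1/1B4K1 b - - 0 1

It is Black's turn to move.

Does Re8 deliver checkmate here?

no

After Re8: white king on g1; in check: no.
White is not in check, so this cannot be checkmate.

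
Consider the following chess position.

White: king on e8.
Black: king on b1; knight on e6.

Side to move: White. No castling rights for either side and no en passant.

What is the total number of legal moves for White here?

White to move; king on e8.
In check: no.
Legal moves: Kf7, Ke7, Kd7.
Count: 3.

3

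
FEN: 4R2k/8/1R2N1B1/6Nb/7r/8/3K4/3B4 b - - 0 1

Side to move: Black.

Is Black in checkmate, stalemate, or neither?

checkmate

Black to move; black king on h8.
In check: yes, from the white rook on e8.
King squares — g7: attacked by Ne6; h7: attacked by Ng5; g8: attacked by Re8.
Legal moves for Black: none.
In check with no legal moves → checkmate.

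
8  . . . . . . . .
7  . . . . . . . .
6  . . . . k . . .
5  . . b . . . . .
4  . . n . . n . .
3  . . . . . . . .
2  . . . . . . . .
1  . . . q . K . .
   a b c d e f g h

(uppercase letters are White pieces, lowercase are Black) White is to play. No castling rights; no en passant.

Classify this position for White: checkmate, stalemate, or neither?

checkmate

White to move; white king on f1.
In check: yes, from the black queen on d1.
King squares — e1: attacked by Qd1; g1: attacked by Qd1; e2: attacked by Qd1; f2: attacked by Bc5; g2: attacked by Nf4.
Legal moves for White: none.
In check with no legal moves → checkmate.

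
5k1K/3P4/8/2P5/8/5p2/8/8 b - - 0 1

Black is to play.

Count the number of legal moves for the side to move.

3

Black to move; king on f8.
In check: no.
Legal moves: Kf7, Ke7, f2.
Count: 3.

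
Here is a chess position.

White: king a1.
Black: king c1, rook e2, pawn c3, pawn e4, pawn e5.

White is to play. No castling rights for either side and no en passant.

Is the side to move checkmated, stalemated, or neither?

White to move; white king on a1.
In check: no.
King squares — b1: attacked by Kc1; a2: attacked by Re2; b2: attacked by Kc1.
Legal moves for White: none.
Not in check and no legal moves → stalemate.

stalemate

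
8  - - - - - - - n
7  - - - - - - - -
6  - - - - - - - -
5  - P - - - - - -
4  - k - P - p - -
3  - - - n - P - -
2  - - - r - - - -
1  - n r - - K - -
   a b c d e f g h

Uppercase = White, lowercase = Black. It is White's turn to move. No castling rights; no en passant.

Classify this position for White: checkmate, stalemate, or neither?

checkmate

White to move; white king on f1.
In check: yes, from the black rook on c1.
King squares — e1: attacked by Rc1; g1: attacked by Rc1; e2: attacked by Rd2; f2: attacked by Rd2; g2: attacked by Rd2.
Legal moves for White: none.
In check with no legal moves → checkmate.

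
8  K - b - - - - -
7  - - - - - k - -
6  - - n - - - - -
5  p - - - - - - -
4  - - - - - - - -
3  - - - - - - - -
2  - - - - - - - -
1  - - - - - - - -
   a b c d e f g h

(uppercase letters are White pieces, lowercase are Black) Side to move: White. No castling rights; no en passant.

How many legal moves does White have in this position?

0

White to move; king on a8.
In check: no.
Legal moves: none.
Count: 0.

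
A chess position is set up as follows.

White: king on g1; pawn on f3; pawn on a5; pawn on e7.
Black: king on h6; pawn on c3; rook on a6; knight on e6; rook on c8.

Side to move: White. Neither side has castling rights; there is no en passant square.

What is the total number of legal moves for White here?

10

White to move; king on g1.
In check: no.
Legal moves: Kh2, Kg2, Kf2, Kh1, Kf1, e8=Q, e8=R, e8=B, e8=N, f4.
Count: 10.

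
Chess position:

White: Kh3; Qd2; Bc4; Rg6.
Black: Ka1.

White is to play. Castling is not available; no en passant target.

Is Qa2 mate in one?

yes

After Qa2: black king on a1; in check: yes, from the white queen on a2.
King squares — b1: attacked by Qa2; a2: attacked by Bc4; b2: attacked by Qa2.
Black has no legal moves → checkmate.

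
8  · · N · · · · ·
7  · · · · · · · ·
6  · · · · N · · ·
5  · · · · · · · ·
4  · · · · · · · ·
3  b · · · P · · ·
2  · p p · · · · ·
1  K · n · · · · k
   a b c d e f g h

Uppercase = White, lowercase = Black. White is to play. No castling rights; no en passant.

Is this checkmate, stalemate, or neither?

White to move; white king on a1.
In check: yes, from the black pawn on b2.
King squares — b1: attacked by Pc2; a2: attacked by Nc1; b2: attacked by Ba3.
Legal moves for White: none.
In check with no legal moves → checkmate.

checkmate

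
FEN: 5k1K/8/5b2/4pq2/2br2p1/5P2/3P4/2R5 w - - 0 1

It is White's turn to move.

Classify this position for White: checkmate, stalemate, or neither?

checkmate

White to move; white king on h8.
In check: yes, from the black bishop on f6.
King squares — g7: attacked by Bf6; h7: attacked by Qf5; g8: attacked by Bc4.
Legal moves for White: none.
In check with no legal moves → checkmate.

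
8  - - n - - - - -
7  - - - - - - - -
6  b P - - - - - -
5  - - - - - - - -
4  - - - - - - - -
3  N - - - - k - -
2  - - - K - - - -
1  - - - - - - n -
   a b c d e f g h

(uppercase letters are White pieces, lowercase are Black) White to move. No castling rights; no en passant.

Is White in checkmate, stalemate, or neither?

neither

White to move; white king on d2.
In check: no.
Legal moves for White: Nb5, Nc4, Nc2, Nb1, Kc3, Kc2, Ke1, Kd1, Kc1, b7.
White has 10 legal moves and is not in check → neither.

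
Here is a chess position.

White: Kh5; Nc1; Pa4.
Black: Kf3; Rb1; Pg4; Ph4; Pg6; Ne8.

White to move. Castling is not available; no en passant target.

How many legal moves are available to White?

4

White to move; king on h5.
In check: yes, from the black pawn on g6.
Legal moves: Kh6, Kxg6, Kg5, Kxh4.
Count: 4.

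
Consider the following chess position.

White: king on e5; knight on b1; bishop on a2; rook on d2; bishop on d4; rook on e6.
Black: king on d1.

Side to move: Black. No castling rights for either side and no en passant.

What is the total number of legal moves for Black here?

Black to move; king on d1.
In check: yes, from the white rook on d2.
Legal moves: Ke1, Kc1.
Count: 2.

2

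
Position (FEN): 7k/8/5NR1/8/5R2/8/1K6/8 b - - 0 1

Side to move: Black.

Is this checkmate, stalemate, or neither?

stalemate

Black to move; black king on h8.
In check: no.
King squares — g7: attacked by Rg6; h7: attacked by Nf6; g8: attacked by Nf6.
Legal moves for Black: none.
Not in check and no legal moves → stalemate.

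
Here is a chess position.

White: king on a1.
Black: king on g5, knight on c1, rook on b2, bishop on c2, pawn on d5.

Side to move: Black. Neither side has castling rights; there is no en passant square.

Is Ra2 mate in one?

After Ra2: white king on a1; in check: yes, from the black rook on a2.
King squares — b1: attacked by Bc2; a2: attacked by Nc1; b2: attacked by Ra2.
White has no legal moves → checkmate.

yes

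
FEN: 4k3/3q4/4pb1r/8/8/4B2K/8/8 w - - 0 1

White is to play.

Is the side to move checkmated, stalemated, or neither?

neither

White to move; white king on h3.
In check: yes, from the black rook on h6.
Legal moves for White: Kg4, Kg3, Kg2, Bxh6.
White is in check but has 4 legal moves → neither.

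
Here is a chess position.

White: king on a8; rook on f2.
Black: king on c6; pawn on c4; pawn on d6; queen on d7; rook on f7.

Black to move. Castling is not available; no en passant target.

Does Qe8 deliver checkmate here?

yes

After Qe8: white king on a8; in check: yes, from the black queen on e8.
King squares — a7: attacked by Rf7; b7: attacked by Kc6; b8: attacked by Qe8.
White has no legal moves → checkmate.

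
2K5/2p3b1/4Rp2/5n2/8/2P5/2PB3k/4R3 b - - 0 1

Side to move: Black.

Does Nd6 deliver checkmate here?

After Nd6: white king on c8; in check: yes, from the black knight on d6.
White has 5 legal replies: Kd8, Kb8, Kd7, Kxc7, Rxd6.
In check but a legal move exists → not checkmate.

no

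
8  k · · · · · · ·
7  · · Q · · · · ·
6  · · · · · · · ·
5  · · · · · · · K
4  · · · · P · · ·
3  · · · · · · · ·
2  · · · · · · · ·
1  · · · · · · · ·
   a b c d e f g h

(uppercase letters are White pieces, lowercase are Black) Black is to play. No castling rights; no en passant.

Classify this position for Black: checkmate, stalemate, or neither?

stalemate

Black to move; black king on a8.
In check: no.
King squares — a7: attacked by Qc7; b7: attacked by Qc7; b8: attacked by Qc7.
Legal moves for Black: none.
Not in check and no legal moves → stalemate.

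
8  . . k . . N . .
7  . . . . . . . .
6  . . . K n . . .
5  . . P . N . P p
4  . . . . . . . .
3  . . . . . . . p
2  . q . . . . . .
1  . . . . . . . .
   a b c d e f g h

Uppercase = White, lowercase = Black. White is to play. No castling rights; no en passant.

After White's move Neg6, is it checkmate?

no

After Neg6: black king on c8; in check: no.
Black is not in check, so this cannot be checkmate.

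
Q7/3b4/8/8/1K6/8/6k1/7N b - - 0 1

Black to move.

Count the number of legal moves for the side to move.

5

Black to move; king on g2.
In check: yes, from the white queen on a8.
Legal moves: Kh3, Kh2, Kg1, Kf1, Bc6.
Count: 5.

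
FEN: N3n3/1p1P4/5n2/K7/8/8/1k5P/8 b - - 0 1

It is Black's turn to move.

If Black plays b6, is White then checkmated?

After b6: white king on a5; in check: yes, from the black pawn on b6.
White has 6 legal replies: Kxb6, Ka6, Kb5, Kb4, Ka4, Nxb6.
In check but a legal move exists → not checkmate.

no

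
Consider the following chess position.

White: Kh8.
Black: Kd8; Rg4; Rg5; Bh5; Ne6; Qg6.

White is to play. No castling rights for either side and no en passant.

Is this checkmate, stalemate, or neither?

White to move; white king on h8.
In check: no.
King squares — g7: attacked by Ne6; h7: attacked by Qg6; g8: attacked by Qg6.
Legal moves for White: none.
Not in check and no legal moves → stalemate.

stalemate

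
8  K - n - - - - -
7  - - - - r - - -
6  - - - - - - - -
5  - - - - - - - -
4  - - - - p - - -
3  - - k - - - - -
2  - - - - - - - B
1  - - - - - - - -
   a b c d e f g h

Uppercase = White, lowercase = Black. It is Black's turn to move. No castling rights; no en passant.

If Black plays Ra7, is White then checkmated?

After Ra7: white king on a8; in check: yes, from the black rook on a7.
White has 1 legal reply: Kb8.
In check but a legal move exists → not checkmate.

no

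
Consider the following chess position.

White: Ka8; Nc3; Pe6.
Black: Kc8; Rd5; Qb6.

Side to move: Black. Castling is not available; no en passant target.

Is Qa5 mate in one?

yes

After Qa5: white king on a8; in check: yes, from the black queen on a5.
King squares — a7: attacked by Qa5; b7: attacked by Kc8; b8: attacked by Kc8.
White has no legal moves → checkmate.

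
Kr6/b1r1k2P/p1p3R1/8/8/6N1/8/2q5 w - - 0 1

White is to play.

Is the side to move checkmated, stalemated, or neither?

White to move; white king on a8.
In check: yes, from the black rook on b8.
King squares — a7: attacked by Rc7; b7: attacked by Rc7; b8: attacked by Ba7.
Legal moves for White: none.
In check with no legal moves → checkmate.

checkmate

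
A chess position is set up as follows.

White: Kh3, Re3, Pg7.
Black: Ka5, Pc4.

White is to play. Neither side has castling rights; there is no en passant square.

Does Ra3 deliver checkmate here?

After Ra3: black king on a5; in check: yes, from the white rook on a3.
Black has 3 legal replies: Kb6, Kb5, Kb4.
In check but a legal move exists → not checkmate.

no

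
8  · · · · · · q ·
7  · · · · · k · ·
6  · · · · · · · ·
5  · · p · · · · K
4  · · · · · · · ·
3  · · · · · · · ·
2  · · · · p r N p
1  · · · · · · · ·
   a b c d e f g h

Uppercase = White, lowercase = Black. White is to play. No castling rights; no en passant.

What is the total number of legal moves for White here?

6

White to move; king on h5.
In check: no.
Legal moves: Kh6, Kh4, Nh4, Nf4, Ne3, Ne1.
Count: 6.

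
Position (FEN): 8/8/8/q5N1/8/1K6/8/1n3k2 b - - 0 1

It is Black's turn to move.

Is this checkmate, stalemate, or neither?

Black to move; black king on f1.
In check: no.
Legal moves for Black include: Qd8, Qa8, Qc7, Qa7, Qb6+, Qa6, Qxg5, Qf5, Qe5, Qd5+, Qc5, Qb5+, Qb4+, Qa4+, Qc3+, Qa3+, Qd2, Qa2+, ... (list truncated; more exist).
Black has legal moves and is not in check → neither.

neither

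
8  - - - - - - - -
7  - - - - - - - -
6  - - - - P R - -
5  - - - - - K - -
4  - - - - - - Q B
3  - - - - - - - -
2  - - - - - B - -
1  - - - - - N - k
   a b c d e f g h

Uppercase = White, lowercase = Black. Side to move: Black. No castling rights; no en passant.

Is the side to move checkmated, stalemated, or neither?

Black to move; black king on h1.
In check: no.
King squares — g1: attacked by Bf2; g2: attacked by Qg4; h2: attacked by Nf1.
Legal moves for Black: none.
Not in check and no legal moves → stalemate.

stalemate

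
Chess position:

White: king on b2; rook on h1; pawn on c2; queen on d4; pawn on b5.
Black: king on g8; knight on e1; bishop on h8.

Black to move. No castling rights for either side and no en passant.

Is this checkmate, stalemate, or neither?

Black to move; black king on g8.
In check: no.
Legal moves for Black: Bg7, Bf6, Be5, Bxd4+, Kf8, Kf7, Nf3, Nd3+, Ng2, Nxc2.
Black has 10 legal moves and is not in check → neither.

neither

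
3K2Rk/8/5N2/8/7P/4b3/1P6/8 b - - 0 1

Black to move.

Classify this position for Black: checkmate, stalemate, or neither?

checkmate

Black to move; black king on h8.
In check: yes, from the white rook on g8.
King squares — g7: attacked by Rg8; h7: attacked by Nf6; g8: attacked by Nf6.
Legal moves for Black: none.
In check with no legal moves → checkmate.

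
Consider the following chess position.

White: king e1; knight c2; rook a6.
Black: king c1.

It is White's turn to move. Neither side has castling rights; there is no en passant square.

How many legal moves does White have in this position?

White to move; king on e1.
In check: no.
Legal moves: Ra8, Ra7, Rh6, Rg6, Rf6, Re6, Rd6, Rc6, Rb6, Ra5, Ra4, Ra3, Ra2, Ra1+, Nd4, Nb4, Ne3, Na3, Na1, Kf2, Ke2, Kf1.
Count: 22.

22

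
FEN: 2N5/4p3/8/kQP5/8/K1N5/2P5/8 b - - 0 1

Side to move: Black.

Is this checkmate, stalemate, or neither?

checkmate

Black to move; black king on a5.
In check: yes, from the white queen on b5.
King squares — a4: attacked by Ka3; b4: attacked by Ka3; b5: attacked by Nc3; a6: attacked by Qb5; b6: attacked by Qb5.
Legal moves for Black: none.
In check with no legal moves → checkmate.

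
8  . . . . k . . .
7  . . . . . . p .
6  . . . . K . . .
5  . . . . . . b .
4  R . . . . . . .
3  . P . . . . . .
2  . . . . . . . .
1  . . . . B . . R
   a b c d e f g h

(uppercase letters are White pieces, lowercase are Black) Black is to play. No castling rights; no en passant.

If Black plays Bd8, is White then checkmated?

After Bd8: white king on e6; in check: no.
White is not in check, so this cannot be checkmate.

no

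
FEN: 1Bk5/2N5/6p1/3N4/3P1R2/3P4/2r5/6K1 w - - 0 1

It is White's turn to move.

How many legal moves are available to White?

White to move; king on g1.
In check: no.
Legal moves: Ba7, Ne8, Na8, Ne6, Na6, Nb5, Ne7+, Nf6, Nb6+, Nb4, Ne3, Nc3, Rf8+, Rf7, Rf6, Rf5, Rh4, Rg4, Re4, Rf3, Rf2, Rf1, Kh1, Kf1.
Count: 24.

24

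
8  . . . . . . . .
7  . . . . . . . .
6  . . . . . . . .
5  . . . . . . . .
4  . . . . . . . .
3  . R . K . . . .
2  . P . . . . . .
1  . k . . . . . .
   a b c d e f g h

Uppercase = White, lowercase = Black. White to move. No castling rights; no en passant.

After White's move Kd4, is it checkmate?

After Kd4: black king on b1; in check: no.
Black is not in check, so this cannot be checkmate.

no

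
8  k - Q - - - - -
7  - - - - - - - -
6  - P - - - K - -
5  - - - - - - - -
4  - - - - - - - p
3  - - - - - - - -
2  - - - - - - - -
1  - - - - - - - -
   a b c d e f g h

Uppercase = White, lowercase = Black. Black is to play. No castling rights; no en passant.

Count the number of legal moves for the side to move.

Black to move; king on a8.
In check: yes, from the white queen on c8.
Legal moves: none.
Count: 0.

0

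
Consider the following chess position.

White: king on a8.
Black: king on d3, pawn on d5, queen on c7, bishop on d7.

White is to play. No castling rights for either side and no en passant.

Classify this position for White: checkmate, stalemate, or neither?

White to move; white king on a8.
In check: no.
King squares — a7: attacked by Qc7; b7: attacked by Qc7; b8: attacked by Qc7.
Legal moves for White: none.
Not in check and no legal moves → stalemate.

stalemate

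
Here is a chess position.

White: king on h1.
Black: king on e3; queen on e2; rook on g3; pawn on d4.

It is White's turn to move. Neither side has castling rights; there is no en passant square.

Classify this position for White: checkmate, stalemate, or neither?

White to move; white king on h1.
In check: no.
King squares — g1: attacked by Rg3; g2: attacked by Qe2; h2: attacked by Qe2.
Legal moves for White: none.
Not in check and no legal moves → stalemate.

stalemate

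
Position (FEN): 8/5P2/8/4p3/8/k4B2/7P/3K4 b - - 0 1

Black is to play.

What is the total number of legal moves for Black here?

Black to move; king on a3.
In check: no.
Legal moves: Kb4, Ka4, Kb3, Kb2, Ka2, e4.
Count: 6.

6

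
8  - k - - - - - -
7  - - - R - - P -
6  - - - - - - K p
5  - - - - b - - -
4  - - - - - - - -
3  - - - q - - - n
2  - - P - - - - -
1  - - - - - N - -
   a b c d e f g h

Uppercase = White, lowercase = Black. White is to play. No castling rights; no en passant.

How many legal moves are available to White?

5

White to move; king on g6.
In check: yes, from the black queen on d3.
Legal moves: Kf7, Kxh6, Kh5, Rxd3, cxd3.
Count: 5.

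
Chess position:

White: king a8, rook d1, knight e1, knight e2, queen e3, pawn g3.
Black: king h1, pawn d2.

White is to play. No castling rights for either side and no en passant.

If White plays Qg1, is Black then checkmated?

yes

After Qg1: black king on h1; in check: yes, from the white queen on g1.
King squares — g1: attacked by Ne2; g2: attacked by Ne1; h2: attacked by Qg1.
Black has no legal moves → checkmate.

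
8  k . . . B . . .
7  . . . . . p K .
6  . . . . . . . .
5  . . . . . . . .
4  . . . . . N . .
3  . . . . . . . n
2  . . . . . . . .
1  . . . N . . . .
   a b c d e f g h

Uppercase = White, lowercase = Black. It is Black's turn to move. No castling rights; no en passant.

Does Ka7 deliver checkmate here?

no

After Ka7: white king on g7; in check: no.
White is not in check, so this cannot be checkmate.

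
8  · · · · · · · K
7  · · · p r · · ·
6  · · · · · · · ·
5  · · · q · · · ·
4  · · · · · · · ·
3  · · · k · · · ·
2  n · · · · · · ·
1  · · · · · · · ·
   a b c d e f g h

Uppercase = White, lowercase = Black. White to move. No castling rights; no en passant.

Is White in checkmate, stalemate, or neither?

White to move; white king on h8.
In check: no.
King squares — g7: attacked by Re7; h7: attacked by Re7; g8: attacked by Qd5.
Legal moves for White: none.
Not in check and no legal moves → stalemate.

stalemate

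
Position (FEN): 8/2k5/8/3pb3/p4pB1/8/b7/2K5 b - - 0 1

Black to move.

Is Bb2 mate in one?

no

After Bb2: white king on c1; in check: yes, from the black bishop on b2.
White has 4 legal replies: Kd2, Kc2, Kxb2, Kd1.
In check but a legal move exists → not checkmate.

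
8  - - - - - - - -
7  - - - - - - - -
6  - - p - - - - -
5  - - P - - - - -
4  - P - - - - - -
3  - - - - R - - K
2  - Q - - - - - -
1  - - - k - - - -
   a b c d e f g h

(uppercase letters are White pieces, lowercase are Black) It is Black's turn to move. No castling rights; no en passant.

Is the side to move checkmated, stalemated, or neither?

stalemate

Black to move; black king on d1.
In check: no.
King squares — c1: attacked by Qb2; e1: attacked by Re3; c2: attacked by Qb2; d2: attacked by Qb2; e2: attacked by Qb2.
Legal moves for Black: none.
Not in check and no legal moves → stalemate.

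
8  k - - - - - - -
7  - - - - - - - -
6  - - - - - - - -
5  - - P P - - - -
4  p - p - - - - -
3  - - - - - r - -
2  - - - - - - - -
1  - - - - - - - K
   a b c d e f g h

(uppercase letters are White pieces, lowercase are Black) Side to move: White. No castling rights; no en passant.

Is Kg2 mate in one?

no

After Kg2: black king on a8; in check: no.
Black is not in check, so this cannot be checkmate.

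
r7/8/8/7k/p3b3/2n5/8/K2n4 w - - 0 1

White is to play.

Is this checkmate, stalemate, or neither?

stalemate

White to move; white king on a1.
In check: no.
King squares — b1: attacked by Nc3; a2: attacked by Nc3; b2: attacked by Nd1.
Legal moves for White: none.
Not in check and no legal moves → stalemate.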